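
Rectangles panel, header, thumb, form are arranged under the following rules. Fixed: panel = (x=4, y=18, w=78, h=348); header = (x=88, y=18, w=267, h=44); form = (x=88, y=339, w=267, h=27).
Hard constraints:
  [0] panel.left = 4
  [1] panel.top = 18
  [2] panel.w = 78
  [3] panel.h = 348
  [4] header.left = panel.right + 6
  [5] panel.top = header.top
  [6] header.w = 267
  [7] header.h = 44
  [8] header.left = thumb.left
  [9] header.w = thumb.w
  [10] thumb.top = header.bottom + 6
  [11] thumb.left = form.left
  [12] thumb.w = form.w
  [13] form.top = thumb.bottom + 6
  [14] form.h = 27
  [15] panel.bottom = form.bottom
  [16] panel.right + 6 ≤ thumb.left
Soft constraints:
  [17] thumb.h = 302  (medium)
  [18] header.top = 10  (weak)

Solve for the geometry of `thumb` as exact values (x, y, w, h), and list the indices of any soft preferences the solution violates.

thumb = (x=88, y=68, w=267, h=265)
violated soft preferences: 17, 18

1. thumb.x = 88  [header.left = thumb.left]
2. thumb.w = 267  [header.w = thumb.w]
3. thumb.y = 68  [thumb.top = header.bottom + 6]
4. thumb.h = 265  [form.top = thumb.bottom + 6]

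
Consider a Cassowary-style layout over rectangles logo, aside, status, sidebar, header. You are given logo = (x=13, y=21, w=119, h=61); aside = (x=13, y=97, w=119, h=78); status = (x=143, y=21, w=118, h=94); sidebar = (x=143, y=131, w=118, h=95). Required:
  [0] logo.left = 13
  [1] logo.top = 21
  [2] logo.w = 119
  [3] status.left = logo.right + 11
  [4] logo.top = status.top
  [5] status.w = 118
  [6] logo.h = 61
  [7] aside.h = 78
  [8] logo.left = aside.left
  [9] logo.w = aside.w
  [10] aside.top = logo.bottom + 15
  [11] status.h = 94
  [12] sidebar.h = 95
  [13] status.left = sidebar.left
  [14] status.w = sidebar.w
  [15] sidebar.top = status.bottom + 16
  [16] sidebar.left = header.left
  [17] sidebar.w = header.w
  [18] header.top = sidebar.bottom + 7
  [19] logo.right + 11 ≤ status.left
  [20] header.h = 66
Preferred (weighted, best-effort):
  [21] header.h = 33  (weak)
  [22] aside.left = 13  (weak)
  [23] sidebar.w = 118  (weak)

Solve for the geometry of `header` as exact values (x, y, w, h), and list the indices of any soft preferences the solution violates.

header = (x=143, y=233, w=118, h=66)
violated soft preferences: 21

1. header.x = 143  [sidebar.left = header.left]
2. header.w = 118  [sidebar.w = header.w]
3. header.y = 233  [header.top = sidebar.bottom + 7]
4. header.h = 66  [header.h = 66]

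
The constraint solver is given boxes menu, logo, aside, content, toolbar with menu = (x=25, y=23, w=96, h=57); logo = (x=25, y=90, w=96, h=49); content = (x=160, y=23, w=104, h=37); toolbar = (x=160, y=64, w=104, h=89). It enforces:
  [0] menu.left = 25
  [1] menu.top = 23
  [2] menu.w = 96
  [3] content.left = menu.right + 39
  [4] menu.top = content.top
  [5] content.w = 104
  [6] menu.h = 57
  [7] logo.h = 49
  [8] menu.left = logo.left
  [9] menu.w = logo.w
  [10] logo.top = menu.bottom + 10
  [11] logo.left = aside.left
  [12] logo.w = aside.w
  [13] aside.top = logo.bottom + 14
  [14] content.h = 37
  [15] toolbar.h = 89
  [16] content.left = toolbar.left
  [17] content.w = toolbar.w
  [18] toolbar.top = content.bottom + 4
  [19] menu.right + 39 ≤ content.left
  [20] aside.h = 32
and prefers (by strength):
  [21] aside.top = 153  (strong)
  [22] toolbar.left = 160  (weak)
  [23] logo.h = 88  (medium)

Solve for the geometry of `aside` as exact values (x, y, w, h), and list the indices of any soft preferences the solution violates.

1. aside.x = 25  [logo.left = aside.left]
2. aside.w = 96  [logo.w = aside.w]
3. aside.y = 153  [aside.top = logo.bottom + 14]
4. aside.h = 32  [aside.h = 32]

aside = (x=25, y=153, w=96, h=32)
violated soft preferences: 23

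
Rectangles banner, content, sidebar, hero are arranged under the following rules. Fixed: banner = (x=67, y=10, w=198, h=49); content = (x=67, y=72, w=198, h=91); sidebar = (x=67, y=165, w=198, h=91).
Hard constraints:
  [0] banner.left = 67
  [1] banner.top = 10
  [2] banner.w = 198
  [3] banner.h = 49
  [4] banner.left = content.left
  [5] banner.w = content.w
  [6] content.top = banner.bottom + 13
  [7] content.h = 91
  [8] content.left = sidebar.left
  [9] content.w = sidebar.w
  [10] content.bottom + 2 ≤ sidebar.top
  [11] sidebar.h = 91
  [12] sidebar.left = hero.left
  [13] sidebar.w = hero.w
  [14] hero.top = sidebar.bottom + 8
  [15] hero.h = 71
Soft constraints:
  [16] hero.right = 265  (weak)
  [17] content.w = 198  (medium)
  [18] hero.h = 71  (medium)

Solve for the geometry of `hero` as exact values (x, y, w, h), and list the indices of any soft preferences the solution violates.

1. hero.x = 67  [sidebar.left = hero.left]
2. hero.w = 198  [sidebar.w = hero.w]
3. hero.y = 264  [hero.top = sidebar.bottom + 8]
4. hero.h = 71  [hero.h = 71]

hero = (x=67, y=264, w=198, h=71)
violated soft preferences: none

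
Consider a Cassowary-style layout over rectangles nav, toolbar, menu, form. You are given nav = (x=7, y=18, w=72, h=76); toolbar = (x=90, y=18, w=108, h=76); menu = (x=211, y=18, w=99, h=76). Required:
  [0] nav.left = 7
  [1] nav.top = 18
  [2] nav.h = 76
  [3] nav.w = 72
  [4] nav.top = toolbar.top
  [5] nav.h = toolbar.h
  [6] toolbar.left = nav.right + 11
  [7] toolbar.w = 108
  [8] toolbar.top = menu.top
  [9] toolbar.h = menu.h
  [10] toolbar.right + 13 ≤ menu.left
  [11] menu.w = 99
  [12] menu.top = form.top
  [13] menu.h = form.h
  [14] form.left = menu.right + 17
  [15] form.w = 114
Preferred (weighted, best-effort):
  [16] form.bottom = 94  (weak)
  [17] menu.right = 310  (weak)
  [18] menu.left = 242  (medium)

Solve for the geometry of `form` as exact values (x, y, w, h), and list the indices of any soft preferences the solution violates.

1. form.y = 18  [menu.top = form.top]
2. form.h = 76  [menu.h = form.h]
3. form.x = 327  [form.left = menu.right + 17]
4. form.w = 114  [form.w = 114]

form = (x=327, y=18, w=114, h=76)
violated soft preferences: 18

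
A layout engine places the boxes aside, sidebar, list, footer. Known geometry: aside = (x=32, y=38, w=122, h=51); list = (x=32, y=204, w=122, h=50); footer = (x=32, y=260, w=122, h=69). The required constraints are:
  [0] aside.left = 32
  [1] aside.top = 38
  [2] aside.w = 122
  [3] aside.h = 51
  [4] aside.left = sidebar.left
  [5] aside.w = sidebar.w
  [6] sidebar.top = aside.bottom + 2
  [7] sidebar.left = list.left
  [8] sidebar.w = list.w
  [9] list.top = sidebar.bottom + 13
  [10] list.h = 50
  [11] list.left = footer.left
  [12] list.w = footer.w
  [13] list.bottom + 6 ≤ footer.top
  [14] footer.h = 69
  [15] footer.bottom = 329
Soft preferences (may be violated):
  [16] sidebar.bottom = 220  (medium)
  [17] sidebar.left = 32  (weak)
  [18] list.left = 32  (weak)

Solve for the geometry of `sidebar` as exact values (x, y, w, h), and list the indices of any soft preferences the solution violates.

sidebar = (x=32, y=91, w=122, h=100)
violated soft preferences: 16

1. sidebar.x = 32  [aside.left = sidebar.left]
2. sidebar.w = 122  [aside.w = sidebar.w]
3. sidebar.y = 91  [sidebar.top = aside.bottom + 2]
4. sidebar.h = 100  [list.top = sidebar.bottom + 13]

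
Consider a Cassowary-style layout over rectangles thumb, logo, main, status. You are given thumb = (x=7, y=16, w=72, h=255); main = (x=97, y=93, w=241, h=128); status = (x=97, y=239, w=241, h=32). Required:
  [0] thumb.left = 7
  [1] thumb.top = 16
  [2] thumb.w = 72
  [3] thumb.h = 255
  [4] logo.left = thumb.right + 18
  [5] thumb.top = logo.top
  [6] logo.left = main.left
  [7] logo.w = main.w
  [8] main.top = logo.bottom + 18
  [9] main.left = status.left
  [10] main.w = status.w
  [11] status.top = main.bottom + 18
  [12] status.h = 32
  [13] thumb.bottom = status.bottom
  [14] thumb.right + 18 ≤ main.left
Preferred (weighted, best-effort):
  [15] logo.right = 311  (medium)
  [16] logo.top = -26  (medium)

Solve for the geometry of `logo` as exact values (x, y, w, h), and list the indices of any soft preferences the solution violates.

1. logo.x = 97  [logo.left = thumb.right + 18]
2. logo.y = 16  [thumb.top = logo.top]
3. logo.w = 241  [logo.w = main.w]
4. logo.h = 59  [main.top = logo.bottom + 18]

logo = (x=97, y=16, w=241, h=59)
violated soft preferences: 15, 16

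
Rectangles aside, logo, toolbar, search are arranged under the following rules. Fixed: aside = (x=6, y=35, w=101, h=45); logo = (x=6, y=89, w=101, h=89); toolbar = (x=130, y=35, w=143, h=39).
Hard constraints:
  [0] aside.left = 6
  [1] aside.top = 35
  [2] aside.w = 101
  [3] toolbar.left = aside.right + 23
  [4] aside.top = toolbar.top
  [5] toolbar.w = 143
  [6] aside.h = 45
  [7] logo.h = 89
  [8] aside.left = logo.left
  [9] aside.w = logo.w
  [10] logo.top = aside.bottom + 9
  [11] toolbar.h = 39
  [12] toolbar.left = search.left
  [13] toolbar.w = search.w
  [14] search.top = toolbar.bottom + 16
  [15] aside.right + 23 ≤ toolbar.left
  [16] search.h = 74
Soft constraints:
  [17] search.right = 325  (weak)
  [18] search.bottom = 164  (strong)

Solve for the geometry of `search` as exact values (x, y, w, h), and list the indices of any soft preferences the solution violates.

search = (x=130, y=90, w=143, h=74)
violated soft preferences: 17

1. search.x = 130  [toolbar.left = search.left]
2. search.w = 143  [toolbar.w = search.w]
3. search.y = 90  [search.top = toolbar.bottom + 16]
4. search.h = 74  [search.h = 74]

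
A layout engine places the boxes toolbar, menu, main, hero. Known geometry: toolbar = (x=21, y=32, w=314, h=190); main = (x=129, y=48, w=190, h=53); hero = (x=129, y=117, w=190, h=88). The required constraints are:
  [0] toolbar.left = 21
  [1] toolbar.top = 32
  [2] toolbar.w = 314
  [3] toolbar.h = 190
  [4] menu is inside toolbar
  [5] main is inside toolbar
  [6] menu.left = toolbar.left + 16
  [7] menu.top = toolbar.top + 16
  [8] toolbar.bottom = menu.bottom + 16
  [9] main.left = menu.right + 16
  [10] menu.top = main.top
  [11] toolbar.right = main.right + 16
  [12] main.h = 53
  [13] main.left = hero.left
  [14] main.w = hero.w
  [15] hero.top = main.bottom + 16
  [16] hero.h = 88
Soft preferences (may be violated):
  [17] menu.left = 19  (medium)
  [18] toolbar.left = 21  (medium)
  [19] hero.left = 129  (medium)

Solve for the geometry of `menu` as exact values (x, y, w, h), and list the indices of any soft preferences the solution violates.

menu = (x=37, y=48, w=76, h=158)
violated soft preferences: 17

1. menu.x = 37  [menu.left = toolbar.left + 16]
2. menu.y = 48  [menu.top = toolbar.top + 16]
3. menu.h = 158  [toolbar.bottom = menu.bottom + 16]
4. menu.w = 76  [main.left = menu.right + 16]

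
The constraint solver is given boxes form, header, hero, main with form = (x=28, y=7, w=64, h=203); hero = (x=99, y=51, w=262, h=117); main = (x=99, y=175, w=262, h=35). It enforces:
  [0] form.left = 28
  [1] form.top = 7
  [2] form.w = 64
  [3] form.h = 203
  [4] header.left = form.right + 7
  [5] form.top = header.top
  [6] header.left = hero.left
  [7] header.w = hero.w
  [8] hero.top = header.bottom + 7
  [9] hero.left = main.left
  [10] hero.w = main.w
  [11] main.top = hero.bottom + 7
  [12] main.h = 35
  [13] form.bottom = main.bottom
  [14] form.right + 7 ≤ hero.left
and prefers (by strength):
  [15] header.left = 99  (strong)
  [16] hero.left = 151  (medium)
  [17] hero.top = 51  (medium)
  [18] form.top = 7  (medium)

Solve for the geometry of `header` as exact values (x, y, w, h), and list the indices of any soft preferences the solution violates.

header = (x=99, y=7, w=262, h=37)
violated soft preferences: 16

1. header.x = 99  [header.left = form.right + 7]
2. header.y = 7  [form.top = header.top]
3. header.w = 262  [header.w = hero.w]
4. header.h = 37  [hero.top = header.bottom + 7]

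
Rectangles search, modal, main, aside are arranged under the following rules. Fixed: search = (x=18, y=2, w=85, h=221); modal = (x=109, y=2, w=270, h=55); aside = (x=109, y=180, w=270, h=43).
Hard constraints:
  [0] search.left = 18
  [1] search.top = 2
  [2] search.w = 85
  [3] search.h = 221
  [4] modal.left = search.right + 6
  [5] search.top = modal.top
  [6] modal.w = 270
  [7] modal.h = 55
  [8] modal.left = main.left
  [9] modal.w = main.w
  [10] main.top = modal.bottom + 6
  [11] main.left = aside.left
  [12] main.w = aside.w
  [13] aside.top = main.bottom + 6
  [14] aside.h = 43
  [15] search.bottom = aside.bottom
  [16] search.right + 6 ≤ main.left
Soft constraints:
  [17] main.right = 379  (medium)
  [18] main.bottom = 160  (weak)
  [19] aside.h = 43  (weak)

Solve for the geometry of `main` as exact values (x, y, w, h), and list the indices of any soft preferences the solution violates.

main = (x=109, y=63, w=270, h=111)
violated soft preferences: 18

1. main.x = 109  [modal.left = main.left]
2. main.w = 270  [modal.w = main.w]
3. main.y = 63  [main.top = modal.bottom + 6]
4. main.h = 111  [aside.top = main.bottom + 6]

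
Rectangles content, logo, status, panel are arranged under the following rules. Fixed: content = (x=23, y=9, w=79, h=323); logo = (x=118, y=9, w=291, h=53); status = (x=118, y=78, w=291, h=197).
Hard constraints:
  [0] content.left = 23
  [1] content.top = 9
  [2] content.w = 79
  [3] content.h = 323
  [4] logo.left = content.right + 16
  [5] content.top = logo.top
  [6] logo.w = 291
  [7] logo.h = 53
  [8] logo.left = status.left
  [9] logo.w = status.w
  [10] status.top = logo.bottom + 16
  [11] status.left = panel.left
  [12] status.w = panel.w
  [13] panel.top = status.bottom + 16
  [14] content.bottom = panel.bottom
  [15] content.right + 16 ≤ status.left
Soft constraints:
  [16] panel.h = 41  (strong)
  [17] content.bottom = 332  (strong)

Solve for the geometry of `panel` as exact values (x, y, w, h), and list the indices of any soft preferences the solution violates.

panel = (x=118, y=291, w=291, h=41)
violated soft preferences: none

1. panel.x = 118  [status.left = panel.left]
2. panel.w = 291  [status.w = panel.w]
3. panel.y = 291  [panel.top = status.bottom + 16]
4. panel.h = 41  [content.bottom = panel.bottom]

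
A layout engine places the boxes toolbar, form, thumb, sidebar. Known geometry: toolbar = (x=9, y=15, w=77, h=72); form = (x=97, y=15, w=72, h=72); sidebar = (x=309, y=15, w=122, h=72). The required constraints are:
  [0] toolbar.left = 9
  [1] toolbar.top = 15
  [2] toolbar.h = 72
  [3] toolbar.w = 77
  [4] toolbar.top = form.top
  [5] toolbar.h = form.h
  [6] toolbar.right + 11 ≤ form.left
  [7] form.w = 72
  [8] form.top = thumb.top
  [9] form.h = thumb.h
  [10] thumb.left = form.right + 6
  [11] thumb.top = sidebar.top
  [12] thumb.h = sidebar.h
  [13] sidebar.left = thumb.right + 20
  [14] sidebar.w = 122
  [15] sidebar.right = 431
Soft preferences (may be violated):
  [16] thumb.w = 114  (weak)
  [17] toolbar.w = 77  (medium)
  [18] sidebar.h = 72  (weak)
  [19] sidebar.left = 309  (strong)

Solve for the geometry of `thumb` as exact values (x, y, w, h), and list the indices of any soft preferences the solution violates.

thumb = (x=175, y=15, w=114, h=72)
violated soft preferences: none

1. thumb.y = 15  [form.top = thumb.top]
2. thumb.h = 72  [form.h = thumb.h]
3. thumb.x = 175  [thumb.left = form.right + 6]
4. thumb.w = 114  [sidebar.left = thumb.right + 20]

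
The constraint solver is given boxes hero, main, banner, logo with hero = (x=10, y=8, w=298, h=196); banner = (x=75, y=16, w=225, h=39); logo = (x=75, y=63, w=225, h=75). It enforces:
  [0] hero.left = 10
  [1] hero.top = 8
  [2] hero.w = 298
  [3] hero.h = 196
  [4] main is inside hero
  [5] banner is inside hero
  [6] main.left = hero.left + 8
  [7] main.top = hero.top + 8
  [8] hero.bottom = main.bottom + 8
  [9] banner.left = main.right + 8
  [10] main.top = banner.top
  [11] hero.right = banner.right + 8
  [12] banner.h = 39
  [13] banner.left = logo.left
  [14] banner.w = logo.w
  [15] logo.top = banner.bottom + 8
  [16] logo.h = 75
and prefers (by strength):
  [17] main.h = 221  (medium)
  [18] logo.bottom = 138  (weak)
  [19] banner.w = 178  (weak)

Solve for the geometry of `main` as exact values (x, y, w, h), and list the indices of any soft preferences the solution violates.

1. main.x = 18  [main.left = hero.left + 8]
2. main.y = 16  [main.top = hero.top + 8]
3. main.h = 180  [hero.bottom = main.bottom + 8]
4. main.w = 49  [banner.left = main.right + 8]

main = (x=18, y=16, w=49, h=180)
violated soft preferences: 17, 19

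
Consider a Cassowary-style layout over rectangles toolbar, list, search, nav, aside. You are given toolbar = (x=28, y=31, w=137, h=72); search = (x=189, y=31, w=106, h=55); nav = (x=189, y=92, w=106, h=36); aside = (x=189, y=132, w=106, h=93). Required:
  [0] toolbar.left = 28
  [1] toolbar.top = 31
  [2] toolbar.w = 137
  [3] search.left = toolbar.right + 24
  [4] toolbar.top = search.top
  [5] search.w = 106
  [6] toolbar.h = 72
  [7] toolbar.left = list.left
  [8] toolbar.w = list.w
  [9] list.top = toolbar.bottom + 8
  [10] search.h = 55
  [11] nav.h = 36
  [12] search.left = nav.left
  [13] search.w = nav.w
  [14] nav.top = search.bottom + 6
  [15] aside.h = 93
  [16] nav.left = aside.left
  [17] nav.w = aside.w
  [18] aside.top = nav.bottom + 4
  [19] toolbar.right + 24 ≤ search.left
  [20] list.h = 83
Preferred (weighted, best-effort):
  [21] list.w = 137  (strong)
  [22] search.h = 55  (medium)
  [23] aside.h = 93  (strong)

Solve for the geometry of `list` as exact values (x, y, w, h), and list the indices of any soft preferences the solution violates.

1. list.x = 28  [toolbar.left = list.left]
2. list.w = 137  [toolbar.w = list.w]
3. list.y = 111  [list.top = toolbar.bottom + 8]
4. list.h = 83  [list.h = 83]

list = (x=28, y=111, w=137, h=83)
violated soft preferences: none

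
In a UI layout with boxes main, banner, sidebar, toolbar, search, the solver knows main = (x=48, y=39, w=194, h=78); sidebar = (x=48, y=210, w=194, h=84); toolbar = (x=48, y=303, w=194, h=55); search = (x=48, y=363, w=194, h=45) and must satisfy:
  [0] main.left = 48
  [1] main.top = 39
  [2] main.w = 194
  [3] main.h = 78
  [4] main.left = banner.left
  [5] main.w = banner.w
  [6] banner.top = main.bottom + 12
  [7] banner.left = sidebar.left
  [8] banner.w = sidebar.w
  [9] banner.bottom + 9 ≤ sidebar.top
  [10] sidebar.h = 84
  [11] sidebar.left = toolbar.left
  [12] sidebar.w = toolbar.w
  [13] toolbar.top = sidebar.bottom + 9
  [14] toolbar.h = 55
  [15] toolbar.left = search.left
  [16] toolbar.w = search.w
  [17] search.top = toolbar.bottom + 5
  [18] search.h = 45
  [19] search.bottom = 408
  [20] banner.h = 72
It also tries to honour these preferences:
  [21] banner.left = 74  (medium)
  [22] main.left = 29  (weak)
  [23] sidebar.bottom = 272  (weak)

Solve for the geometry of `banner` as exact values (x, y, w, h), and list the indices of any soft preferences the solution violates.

banner = (x=48, y=129, w=194, h=72)
violated soft preferences: 21, 22, 23

1. banner.x = 48  [main.left = banner.left]
2. banner.w = 194  [main.w = banner.w]
3. banner.y = 129  [banner.top = main.bottom + 12]
4. banner.h = 72  [banner.h = 72]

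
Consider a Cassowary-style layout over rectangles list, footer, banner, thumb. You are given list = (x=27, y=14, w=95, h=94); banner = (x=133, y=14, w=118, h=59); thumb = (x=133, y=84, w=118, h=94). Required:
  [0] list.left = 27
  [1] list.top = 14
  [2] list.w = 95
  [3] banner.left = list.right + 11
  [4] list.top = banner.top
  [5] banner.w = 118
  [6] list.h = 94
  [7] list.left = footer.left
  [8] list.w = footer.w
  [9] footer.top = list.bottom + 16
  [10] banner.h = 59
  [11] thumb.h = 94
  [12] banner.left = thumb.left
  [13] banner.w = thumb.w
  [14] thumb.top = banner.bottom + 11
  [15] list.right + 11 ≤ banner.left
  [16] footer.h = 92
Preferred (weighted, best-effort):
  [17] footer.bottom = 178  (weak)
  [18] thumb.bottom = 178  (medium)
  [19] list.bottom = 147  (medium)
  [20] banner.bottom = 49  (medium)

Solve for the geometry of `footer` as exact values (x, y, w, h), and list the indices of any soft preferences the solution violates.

footer = (x=27, y=124, w=95, h=92)
violated soft preferences: 17, 19, 20

1. footer.x = 27  [list.left = footer.left]
2. footer.w = 95  [list.w = footer.w]
3. footer.y = 124  [footer.top = list.bottom + 16]
4. footer.h = 92  [footer.h = 92]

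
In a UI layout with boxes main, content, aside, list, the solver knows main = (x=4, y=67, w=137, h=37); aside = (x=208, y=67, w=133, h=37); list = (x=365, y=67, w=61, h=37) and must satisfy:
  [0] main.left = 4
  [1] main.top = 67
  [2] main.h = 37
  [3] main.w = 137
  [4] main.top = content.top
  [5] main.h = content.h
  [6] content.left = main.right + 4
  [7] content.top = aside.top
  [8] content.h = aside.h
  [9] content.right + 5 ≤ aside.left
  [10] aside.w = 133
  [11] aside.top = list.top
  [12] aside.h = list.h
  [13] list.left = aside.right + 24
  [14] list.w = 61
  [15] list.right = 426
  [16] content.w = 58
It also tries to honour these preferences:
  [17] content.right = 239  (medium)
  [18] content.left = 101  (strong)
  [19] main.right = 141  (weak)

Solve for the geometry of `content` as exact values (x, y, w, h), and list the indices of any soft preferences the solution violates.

content = (x=145, y=67, w=58, h=37)
violated soft preferences: 17, 18

1. content.y = 67  [main.top = content.top]
2. content.h = 37  [main.h = content.h]
3. content.x = 145  [content.left = main.right + 4]
4. content.w = 58  [content.w = 58]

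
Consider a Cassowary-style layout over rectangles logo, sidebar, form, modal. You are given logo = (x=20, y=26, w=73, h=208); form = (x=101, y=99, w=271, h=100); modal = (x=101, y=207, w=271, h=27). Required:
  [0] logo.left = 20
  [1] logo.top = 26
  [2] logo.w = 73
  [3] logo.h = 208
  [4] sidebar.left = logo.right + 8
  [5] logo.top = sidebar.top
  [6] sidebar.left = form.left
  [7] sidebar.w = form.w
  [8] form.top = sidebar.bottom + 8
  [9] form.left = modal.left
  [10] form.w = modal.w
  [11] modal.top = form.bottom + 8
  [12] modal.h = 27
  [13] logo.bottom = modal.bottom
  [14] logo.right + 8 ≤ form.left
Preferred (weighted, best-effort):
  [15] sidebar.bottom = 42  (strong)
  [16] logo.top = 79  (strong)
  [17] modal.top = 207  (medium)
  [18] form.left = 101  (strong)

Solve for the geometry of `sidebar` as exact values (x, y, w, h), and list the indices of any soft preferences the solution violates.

1. sidebar.x = 101  [sidebar.left = logo.right + 8]
2. sidebar.y = 26  [logo.top = sidebar.top]
3. sidebar.w = 271  [sidebar.w = form.w]
4. sidebar.h = 65  [form.top = sidebar.bottom + 8]

sidebar = (x=101, y=26, w=271, h=65)
violated soft preferences: 15, 16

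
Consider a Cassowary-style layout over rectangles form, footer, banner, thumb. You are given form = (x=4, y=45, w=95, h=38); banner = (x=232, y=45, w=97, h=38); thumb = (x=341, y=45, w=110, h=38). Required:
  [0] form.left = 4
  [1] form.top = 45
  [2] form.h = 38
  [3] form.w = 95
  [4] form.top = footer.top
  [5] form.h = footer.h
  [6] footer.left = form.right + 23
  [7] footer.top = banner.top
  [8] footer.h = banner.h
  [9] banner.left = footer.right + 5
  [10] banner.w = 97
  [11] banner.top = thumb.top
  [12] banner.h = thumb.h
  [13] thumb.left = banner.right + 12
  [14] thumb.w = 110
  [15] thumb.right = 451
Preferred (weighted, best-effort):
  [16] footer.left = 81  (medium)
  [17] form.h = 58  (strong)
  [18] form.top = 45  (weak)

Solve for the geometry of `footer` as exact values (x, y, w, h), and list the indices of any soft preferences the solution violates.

footer = (x=122, y=45, w=105, h=38)
violated soft preferences: 16, 17

1. footer.y = 45  [form.top = footer.top]
2. footer.h = 38  [form.h = footer.h]
3. footer.x = 122  [footer.left = form.right + 23]
4. footer.w = 105  [banner.left = footer.right + 5]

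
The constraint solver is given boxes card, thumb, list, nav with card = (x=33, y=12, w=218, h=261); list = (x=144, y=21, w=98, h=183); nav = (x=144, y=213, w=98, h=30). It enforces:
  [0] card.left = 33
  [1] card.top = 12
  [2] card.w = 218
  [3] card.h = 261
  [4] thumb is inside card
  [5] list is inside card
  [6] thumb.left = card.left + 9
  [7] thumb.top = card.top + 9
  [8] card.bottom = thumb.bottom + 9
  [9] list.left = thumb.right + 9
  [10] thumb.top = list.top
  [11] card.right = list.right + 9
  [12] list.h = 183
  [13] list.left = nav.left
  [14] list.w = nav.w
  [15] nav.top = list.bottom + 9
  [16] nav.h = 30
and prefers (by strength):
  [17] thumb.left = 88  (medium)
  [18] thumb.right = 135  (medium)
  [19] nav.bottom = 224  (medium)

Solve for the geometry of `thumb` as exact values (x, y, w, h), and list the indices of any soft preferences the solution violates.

thumb = (x=42, y=21, w=93, h=243)
violated soft preferences: 17, 19

1. thumb.x = 42  [thumb.left = card.left + 9]
2. thumb.y = 21  [thumb.top = card.top + 9]
3. thumb.h = 243  [card.bottom = thumb.bottom + 9]
4. thumb.w = 93  [list.left = thumb.right + 9]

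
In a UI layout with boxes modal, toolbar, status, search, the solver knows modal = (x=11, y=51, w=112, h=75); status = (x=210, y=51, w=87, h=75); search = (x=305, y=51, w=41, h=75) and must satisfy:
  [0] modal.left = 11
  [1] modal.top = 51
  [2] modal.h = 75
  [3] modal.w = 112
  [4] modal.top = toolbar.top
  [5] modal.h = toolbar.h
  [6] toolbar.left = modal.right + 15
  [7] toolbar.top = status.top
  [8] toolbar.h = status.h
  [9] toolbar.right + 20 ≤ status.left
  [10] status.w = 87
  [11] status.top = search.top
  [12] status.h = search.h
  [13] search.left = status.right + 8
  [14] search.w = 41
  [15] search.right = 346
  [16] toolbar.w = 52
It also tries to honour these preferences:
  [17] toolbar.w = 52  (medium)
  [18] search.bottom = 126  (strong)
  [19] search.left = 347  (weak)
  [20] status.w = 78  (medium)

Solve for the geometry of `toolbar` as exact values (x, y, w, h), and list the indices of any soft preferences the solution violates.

toolbar = (x=138, y=51, w=52, h=75)
violated soft preferences: 19, 20

1. toolbar.y = 51  [modal.top = toolbar.top]
2. toolbar.h = 75  [modal.h = toolbar.h]
3. toolbar.x = 138  [toolbar.left = modal.right + 15]
4. toolbar.w = 52  [toolbar.w = 52]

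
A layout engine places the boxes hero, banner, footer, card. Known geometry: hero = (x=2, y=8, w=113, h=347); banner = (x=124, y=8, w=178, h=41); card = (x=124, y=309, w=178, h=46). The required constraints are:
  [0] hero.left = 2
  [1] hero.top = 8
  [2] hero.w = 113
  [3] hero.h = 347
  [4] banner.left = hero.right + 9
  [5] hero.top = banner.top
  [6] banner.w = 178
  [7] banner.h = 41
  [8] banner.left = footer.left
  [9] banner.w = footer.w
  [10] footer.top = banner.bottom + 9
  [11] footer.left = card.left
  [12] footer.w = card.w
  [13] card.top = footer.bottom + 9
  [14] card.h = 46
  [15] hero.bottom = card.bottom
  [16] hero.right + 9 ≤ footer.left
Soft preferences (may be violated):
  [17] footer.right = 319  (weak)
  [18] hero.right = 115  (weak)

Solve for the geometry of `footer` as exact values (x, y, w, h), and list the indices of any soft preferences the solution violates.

1. footer.x = 124  [banner.left = footer.left]
2. footer.w = 178  [banner.w = footer.w]
3. footer.y = 58  [footer.top = banner.bottom + 9]
4. footer.h = 242  [card.top = footer.bottom + 9]

footer = (x=124, y=58, w=178, h=242)
violated soft preferences: 17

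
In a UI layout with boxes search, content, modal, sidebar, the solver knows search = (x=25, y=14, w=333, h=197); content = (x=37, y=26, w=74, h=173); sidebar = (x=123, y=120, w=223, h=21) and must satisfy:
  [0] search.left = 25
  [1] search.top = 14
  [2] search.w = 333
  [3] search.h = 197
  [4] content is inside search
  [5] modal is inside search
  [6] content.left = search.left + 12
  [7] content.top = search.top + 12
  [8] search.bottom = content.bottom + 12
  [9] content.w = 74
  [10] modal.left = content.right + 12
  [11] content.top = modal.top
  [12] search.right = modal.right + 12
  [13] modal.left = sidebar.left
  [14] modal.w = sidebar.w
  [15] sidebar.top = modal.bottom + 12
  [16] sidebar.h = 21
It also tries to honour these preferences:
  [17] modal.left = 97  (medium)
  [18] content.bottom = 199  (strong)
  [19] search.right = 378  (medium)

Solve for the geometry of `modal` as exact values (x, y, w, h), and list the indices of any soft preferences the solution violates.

1. modal.x = 123  [modal.left = content.right + 12]
2. modal.y = 26  [content.top = modal.top]
3. modal.w = 223  [search.right = modal.right + 12]
4. modal.h = 82  [sidebar.top = modal.bottom + 12]

modal = (x=123, y=26, w=223, h=82)
violated soft preferences: 17, 19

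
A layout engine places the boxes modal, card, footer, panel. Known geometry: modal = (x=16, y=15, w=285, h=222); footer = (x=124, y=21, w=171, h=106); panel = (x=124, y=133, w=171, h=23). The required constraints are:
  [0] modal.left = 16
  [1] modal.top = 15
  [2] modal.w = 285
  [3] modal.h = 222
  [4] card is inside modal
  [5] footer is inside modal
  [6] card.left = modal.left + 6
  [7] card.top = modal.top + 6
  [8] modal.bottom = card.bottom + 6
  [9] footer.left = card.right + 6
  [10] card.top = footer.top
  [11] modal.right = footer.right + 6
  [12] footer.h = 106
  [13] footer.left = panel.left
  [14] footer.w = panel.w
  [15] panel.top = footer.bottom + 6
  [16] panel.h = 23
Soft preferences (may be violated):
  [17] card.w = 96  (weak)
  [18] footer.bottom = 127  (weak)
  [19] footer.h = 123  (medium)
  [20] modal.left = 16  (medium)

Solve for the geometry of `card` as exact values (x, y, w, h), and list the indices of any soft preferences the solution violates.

1. card.x = 22  [card.left = modal.left + 6]
2. card.y = 21  [card.top = modal.top + 6]
3. card.h = 210  [modal.bottom = card.bottom + 6]
4. card.w = 96  [footer.left = card.right + 6]

card = (x=22, y=21, w=96, h=210)
violated soft preferences: 19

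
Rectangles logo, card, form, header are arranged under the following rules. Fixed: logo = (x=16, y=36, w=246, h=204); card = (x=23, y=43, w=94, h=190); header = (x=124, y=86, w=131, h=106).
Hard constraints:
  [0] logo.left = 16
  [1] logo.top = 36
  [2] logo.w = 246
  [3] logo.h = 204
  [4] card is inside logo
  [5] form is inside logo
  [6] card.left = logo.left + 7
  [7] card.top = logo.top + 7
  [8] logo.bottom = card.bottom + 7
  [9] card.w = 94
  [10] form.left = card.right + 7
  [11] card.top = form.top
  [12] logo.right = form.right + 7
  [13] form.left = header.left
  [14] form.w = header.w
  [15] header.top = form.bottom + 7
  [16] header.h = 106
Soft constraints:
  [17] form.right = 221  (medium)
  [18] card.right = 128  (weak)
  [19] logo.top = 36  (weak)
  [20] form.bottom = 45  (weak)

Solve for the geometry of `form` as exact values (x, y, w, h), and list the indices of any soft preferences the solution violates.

form = (x=124, y=43, w=131, h=36)
violated soft preferences: 17, 18, 20

1. form.x = 124  [form.left = card.right + 7]
2. form.y = 43  [card.top = form.top]
3. form.w = 131  [logo.right = form.right + 7]
4. form.h = 36  [header.top = form.bottom + 7]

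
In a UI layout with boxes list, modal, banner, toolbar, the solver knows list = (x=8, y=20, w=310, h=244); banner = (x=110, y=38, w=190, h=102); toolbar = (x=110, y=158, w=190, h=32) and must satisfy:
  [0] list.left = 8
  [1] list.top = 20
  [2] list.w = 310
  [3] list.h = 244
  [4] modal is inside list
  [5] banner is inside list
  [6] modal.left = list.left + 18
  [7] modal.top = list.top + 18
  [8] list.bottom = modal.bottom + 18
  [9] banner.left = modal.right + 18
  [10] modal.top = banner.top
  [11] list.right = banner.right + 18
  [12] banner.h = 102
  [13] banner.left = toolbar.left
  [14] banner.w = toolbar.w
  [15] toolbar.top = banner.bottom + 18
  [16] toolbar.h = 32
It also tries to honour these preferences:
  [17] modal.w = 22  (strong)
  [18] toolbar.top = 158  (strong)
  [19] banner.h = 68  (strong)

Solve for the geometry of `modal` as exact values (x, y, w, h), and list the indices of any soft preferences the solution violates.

modal = (x=26, y=38, w=66, h=208)
violated soft preferences: 17, 19

1. modal.x = 26  [modal.left = list.left + 18]
2. modal.y = 38  [modal.top = list.top + 18]
3. modal.h = 208  [list.bottom = modal.bottom + 18]
4. modal.w = 66  [banner.left = modal.right + 18]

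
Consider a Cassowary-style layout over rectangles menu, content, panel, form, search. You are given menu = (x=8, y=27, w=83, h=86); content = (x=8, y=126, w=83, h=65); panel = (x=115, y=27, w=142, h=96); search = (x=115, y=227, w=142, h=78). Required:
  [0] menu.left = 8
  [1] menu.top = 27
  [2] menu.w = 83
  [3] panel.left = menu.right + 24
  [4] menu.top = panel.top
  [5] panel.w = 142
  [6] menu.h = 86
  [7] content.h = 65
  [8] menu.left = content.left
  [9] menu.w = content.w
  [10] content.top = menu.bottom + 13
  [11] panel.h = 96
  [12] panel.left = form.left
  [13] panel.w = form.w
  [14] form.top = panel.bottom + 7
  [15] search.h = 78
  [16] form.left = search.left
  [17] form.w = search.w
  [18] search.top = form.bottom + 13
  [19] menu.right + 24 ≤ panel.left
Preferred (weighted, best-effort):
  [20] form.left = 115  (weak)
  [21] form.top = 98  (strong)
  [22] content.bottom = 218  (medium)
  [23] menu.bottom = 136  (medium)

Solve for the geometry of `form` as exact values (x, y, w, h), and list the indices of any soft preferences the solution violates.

1. form.x = 115  [panel.left = form.left]
2. form.w = 142  [panel.w = form.w]
3. form.y = 130  [form.top = panel.bottom + 7]
4. form.h = 84  [search.top = form.bottom + 13]

form = (x=115, y=130, w=142, h=84)
violated soft preferences: 21, 22, 23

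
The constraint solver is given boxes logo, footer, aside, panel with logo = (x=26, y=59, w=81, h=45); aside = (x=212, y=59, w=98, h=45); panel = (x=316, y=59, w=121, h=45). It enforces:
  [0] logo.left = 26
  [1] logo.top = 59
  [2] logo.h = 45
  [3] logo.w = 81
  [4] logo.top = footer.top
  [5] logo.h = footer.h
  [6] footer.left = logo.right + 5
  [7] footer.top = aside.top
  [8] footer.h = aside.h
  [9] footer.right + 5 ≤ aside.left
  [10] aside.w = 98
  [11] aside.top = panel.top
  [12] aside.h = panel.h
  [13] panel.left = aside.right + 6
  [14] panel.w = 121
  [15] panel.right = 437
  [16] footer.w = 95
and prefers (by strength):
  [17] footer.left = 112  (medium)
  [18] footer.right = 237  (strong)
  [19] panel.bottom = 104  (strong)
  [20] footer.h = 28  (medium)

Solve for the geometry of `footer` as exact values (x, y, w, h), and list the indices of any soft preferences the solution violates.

1. footer.y = 59  [logo.top = footer.top]
2. footer.h = 45  [logo.h = footer.h]
3. footer.x = 112  [footer.left = logo.right + 5]
4. footer.w = 95  [footer.w = 95]

footer = (x=112, y=59, w=95, h=45)
violated soft preferences: 18, 20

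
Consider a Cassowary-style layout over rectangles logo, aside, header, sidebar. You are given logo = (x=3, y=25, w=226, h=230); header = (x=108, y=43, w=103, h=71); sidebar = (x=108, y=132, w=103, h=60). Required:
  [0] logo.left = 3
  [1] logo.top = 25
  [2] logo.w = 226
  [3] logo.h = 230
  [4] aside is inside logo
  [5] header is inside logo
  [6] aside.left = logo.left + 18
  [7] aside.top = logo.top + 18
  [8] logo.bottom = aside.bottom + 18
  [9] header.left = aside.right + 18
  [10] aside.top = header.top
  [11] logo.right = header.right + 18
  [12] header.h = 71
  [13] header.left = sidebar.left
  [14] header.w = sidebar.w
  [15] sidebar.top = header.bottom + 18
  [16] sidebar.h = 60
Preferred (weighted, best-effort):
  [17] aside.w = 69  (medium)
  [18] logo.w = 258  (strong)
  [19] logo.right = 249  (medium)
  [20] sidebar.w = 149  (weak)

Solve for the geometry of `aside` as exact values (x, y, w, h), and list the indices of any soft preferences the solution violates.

1. aside.x = 21  [aside.left = logo.left + 18]
2. aside.y = 43  [aside.top = logo.top + 18]
3. aside.h = 194  [logo.bottom = aside.bottom + 18]
4. aside.w = 69  [header.left = aside.right + 18]

aside = (x=21, y=43, w=69, h=194)
violated soft preferences: 18, 19, 20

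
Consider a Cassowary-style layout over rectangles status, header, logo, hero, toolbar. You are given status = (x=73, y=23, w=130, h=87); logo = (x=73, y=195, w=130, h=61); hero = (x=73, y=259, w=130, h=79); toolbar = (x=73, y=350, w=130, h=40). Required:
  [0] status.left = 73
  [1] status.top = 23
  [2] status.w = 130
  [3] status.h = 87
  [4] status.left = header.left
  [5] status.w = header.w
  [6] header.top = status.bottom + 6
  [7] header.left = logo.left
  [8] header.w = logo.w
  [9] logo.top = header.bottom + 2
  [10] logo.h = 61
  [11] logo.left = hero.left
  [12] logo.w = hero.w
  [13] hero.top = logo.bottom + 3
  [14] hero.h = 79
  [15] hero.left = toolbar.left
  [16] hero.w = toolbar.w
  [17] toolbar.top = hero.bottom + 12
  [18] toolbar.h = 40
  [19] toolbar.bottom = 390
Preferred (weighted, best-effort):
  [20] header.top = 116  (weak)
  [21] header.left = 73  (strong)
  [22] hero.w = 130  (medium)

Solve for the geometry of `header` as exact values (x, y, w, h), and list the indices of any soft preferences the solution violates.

1. header.x = 73  [status.left = header.left]
2. header.w = 130  [status.w = header.w]
3. header.y = 116  [header.top = status.bottom + 6]
4. header.h = 77  [logo.top = header.bottom + 2]

header = (x=73, y=116, w=130, h=77)
violated soft preferences: none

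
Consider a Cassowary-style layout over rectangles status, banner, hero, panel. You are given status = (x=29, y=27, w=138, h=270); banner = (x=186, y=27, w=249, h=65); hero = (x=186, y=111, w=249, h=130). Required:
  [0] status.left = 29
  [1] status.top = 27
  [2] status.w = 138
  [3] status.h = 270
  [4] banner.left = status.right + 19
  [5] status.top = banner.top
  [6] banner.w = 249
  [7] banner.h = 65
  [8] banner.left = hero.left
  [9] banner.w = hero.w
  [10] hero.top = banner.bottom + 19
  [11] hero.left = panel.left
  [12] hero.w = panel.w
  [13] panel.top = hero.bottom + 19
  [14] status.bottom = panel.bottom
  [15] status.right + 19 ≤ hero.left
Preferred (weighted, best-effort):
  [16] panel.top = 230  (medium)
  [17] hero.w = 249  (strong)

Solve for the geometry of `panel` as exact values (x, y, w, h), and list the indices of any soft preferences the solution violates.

panel = (x=186, y=260, w=249, h=37)
violated soft preferences: 16

1. panel.x = 186  [hero.left = panel.left]
2. panel.w = 249  [hero.w = panel.w]
3. panel.y = 260  [panel.top = hero.bottom + 19]
4. panel.h = 37  [status.bottom = panel.bottom]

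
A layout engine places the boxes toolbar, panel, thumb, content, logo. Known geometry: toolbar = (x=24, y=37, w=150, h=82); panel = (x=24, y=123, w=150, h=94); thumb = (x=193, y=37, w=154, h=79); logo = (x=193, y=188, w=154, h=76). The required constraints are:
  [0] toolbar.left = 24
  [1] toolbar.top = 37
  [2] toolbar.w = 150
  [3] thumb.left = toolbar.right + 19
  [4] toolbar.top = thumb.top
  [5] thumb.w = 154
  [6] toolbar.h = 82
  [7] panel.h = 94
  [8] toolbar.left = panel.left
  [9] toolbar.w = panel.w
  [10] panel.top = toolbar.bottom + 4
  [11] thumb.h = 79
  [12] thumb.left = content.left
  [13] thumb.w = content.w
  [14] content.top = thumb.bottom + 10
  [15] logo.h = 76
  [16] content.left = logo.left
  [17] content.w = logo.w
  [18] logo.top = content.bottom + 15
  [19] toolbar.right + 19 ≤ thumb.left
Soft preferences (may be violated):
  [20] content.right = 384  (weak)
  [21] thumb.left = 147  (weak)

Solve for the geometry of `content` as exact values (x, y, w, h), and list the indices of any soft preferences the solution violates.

1. content.x = 193  [thumb.left = content.left]
2. content.w = 154  [thumb.w = content.w]
3. content.y = 126  [content.top = thumb.bottom + 10]
4. content.h = 47  [logo.top = content.bottom + 15]

content = (x=193, y=126, w=154, h=47)
violated soft preferences: 20, 21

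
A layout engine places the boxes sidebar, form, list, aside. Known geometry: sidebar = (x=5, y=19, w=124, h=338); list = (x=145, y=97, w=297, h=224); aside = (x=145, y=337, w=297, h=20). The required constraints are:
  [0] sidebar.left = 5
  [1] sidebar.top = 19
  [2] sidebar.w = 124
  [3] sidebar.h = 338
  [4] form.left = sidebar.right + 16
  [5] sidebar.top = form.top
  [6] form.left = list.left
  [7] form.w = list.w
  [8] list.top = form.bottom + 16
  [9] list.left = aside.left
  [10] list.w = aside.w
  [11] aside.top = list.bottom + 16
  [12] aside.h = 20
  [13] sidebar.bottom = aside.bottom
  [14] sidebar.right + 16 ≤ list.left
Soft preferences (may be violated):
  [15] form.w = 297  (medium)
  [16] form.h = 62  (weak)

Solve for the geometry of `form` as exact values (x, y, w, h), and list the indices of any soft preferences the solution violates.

1. form.x = 145  [form.left = sidebar.right + 16]
2. form.y = 19  [sidebar.top = form.top]
3. form.w = 297  [form.w = list.w]
4. form.h = 62  [list.top = form.bottom + 16]

form = (x=145, y=19, w=297, h=62)
violated soft preferences: none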